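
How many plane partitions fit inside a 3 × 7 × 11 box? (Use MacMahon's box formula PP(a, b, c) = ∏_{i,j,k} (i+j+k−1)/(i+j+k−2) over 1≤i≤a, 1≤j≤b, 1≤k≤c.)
PP(3, 7, 11) = 431621592480

Evaluate the triple product over i = 1..3, j = 1..7, k = 1..11. The factors are (2/1) · (3/2) · (4/3) · (5/4) · (6/5) · (7/6) · (8/7) · (9/8) · … (231 factors total). The numerators and denominators telescope so the product is an integer; carrying out the multiplication exactly gives PP(3, 7, 11) = 431621592480.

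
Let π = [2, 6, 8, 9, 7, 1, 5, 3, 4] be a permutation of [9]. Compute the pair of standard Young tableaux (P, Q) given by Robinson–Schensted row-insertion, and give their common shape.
P = [1, 3, 4, 9] / [2, 5, 7] / [6] / [8];  Q = [1, 2, 3, 4] / [5, 7, 9] / [6] / [8];  common shape = (4, 3, 1, 1)

Row-insert the values π_1, π_2, … into P one at a time, bumping the leftmost entry strictly greater than the inserted value down to the next row. The recording tableau Q records, in position (i, j), the step at which that cell was added to P.
  Insert 2 (step 1): P = [2];  Q = [1]
  Insert 6 (step 2): P = [2, 6];  Q = [1, 2]
  Insert 8 (step 3): P = [2, 6, 8];  Q = [1, 2, 3]
  Insert 9 (step 4): P = [2, 6, 8, 9];  Q = [1, 2, 3, 4]
  Insert 7 (step 5): P = [2, 6, 7, 9] / [8];  Q = [1, 2, 3, 4] / [5]
  Insert 1 (step 6): P = [1, 6, 7, 9] / [2] / [8];  Q = [1, 2, 3, 4] / [5] / [6]
  Insert 5 (step 7): P = [1, 5, 7, 9] / [2, 6] / [8];  Q = [1, 2, 3, 4] / [5, 7] / [6]
  Insert 3 (step 8): P = [1, 3, 7, 9] / [2, 5] / [6] / [8];  Q = [1, 2, 3, 4] / [5, 7] / [6] / [8]
  Insert 4 (step 9): P = [1, 3, 4, 9] / [2, 5, 7] / [6] / [8];  Q = [1, 2, 3, 4] / [5, 7, 9] / [6] / [8]
Final shape: (4, 3, 1, 1).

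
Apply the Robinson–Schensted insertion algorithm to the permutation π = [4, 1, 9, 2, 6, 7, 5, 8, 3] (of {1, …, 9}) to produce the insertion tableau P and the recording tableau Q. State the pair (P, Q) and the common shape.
P = [1, 2, 3, 7, 8] / [4, 5] / [6] / [9];  Q = [1, 3, 5, 6, 8] / [2, 4] / [7] / [9];  common shape = (5, 2, 1, 1)

Row-insert the values π_1, π_2, … into P one at a time, bumping the leftmost entry strictly greater than the inserted value down to the next row. The recording tableau Q records, in position (i, j), the step at which that cell was added to P.
  Insert 4 (step 1): P = [4];  Q = [1]
  Insert 1 (step 2): P = [1] / [4];  Q = [1] / [2]
  Insert 9 (step 3): P = [1, 9] / [4];  Q = [1, 3] / [2]
  Insert 2 (step 4): P = [1, 2] / [4, 9];  Q = [1, 3] / [2, 4]
  Insert 6 (step 5): P = [1, 2, 6] / [4, 9];  Q = [1, 3, 5] / [2, 4]
  Insert 7 (step 6): P = [1, 2, 6, 7] / [4, 9];  Q = [1, 3, 5, 6] / [2, 4]
  Insert 5 (step 7): P = [1, 2, 5, 7] / [4, 6] / [9];  Q = [1, 3, 5, 6] / [2, 4] / [7]
  Insert 8 (step 8): P = [1, 2, 5, 7, 8] / [4, 6] / [9];  Q = [1, 3, 5, 6, 8] / [2, 4] / [7]
  Insert 3 (step 9): P = [1, 2, 3, 7, 8] / [4, 5] / [6] / [9];  Q = [1, 3, 5, 6, 8] / [2, 4] / [7] / [9]
Final shape: (5, 2, 1, 1).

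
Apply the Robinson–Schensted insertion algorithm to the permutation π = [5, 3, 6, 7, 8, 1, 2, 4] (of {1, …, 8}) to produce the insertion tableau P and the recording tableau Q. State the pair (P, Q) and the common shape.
P = [1, 2, 4, 8] / [3, 6, 7] / [5];  Q = [1, 3, 4, 5] / [2, 7, 8] / [6];  common shape = (4, 3, 1)

Row-insert the values π_1, π_2, … into P one at a time, bumping the leftmost entry strictly greater than the inserted value down to the next row. The recording tableau Q records, in position (i, j), the step at which that cell was added to P.
  Insert 5 (step 1): P = [5];  Q = [1]
  Insert 3 (step 2): P = [3] / [5];  Q = [1] / [2]
  Insert 6 (step 3): P = [3, 6] / [5];  Q = [1, 3] / [2]
  Insert 7 (step 4): P = [3, 6, 7] / [5];  Q = [1, 3, 4] / [2]
  Insert 8 (step 5): P = [3, 6, 7, 8] / [5];  Q = [1, 3, 4, 5] / [2]
  Insert 1 (step 6): P = [1, 6, 7, 8] / [3] / [5];  Q = [1, 3, 4, 5] / [2] / [6]
  Insert 2 (step 7): P = [1, 2, 7, 8] / [3, 6] / [5];  Q = [1, 3, 4, 5] / [2, 7] / [6]
  Insert 4 (step 8): P = [1, 2, 4, 8] / [3, 6, 7] / [5];  Q = [1, 3, 4, 5] / [2, 7, 8] / [6]
Final shape: (4, 3, 1).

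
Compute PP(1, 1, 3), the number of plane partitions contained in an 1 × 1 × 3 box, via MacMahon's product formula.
PP(1, 1, 3) = 4

Evaluate the triple product over i = 1..1, j = 1..1, k = 1..3. The factors are (2/1) · (3/2) · (4/3). The numerators and denominators telescope so the product is an integer; carrying out the multiplication exactly gives PP(1, 1, 3) = 4.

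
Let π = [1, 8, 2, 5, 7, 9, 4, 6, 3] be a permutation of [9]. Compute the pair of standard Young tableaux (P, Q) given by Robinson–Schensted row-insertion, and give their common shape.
P = [1, 2, 3, 6, 9] / [4, 7] / [5] / [8];  Q = [1, 2, 4, 5, 6] / [3, 8] / [7] / [9];  common shape = (5, 2, 1, 1)

Row-insert the values π_1, π_2, … into P one at a time, bumping the leftmost entry strictly greater than the inserted value down to the next row. The recording tableau Q records, in position (i, j), the step at which that cell was added to P.
  Insert 1 (step 1): P = [1];  Q = [1]
  Insert 8 (step 2): P = [1, 8];  Q = [1, 2]
  Insert 2 (step 3): P = [1, 2] / [8];  Q = [1, 2] / [3]
  Insert 5 (step 4): P = [1, 2, 5] / [8];  Q = [1, 2, 4] / [3]
  Insert 7 (step 5): P = [1, 2, 5, 7] / [8];  Q = [1, 2, 4, 5] / [3]
  Insert 9 (step 6): P = [1, 2, 5, 7, 9] / [8];  Q = [1, 2, 4, 5, 6] / [3]
  Insert 4 (step 7): P = [1, 2, 4, 7, 9] / [5] / [8];  Q = [1, 2, 4, 5, 6] / [3] / [7]
  Insert 6 (step 8): P = [1, 2, 4, 6, 9] / [5, 7] / [8];  Q = [1, 2, 4, 5, 6] / [3, 8] / [7]
  Insert 3 (step 9): P = [1, 2, 3, 6, 9] / [4, 7] / [5] / [8];  Q = [1, 2, 4, 5, 6] / [3, 8] / [7] / [9]
Final shape: (5, 2, 1, 1).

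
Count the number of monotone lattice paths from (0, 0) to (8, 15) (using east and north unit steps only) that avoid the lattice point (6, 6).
Number of paths = 439494

Total paths from (0, 0) to (8, 15): C(23, 8) = 490314. Paths through (6, 6): (paths (0, 0) → (6, 6)) × (paths (6, 6) → (8, 15)) = C(12, 6) · C(11, 2) = 924 · 55 = 50820. Avoidance count = 490314 − 50820 = 439494.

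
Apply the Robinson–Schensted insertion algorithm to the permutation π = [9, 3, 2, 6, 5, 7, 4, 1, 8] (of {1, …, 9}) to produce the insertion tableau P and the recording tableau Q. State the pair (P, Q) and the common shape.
P = [1, 4, 7, 8] / [2, 5] / [3] / [6] / [9];  Q = [1, 4, 6, 9] / [2, 5] / [3] / [7] / [8];  common shape = (4, 2, 1, 1, 1)

Row-insert the values π_1, π_2, … into P one at a time, bumping the leftmost entry strictly greater than the inserted value down to the next row. The recording tableau Q records, in position (i, j), the step at which that cell was added to P.
  Insert 9 (step 1): P = [9];  Q = [1]
  Insert 3 (step 2): P = [3] / [9];  Q = [1] / [2]
  Insert 2 (step 3): P = [2] / [3] / [9];  Q = [1] / [2] / [3]
  Insert 6 (step 4): P = [2, 6] / [3] / [9];  Q = [1, 4] / [2] / [3]
  Insert 5 (step 5): P = [2, 5] / [3, 6] / [9];  Q = [1, 4] / [2, 5] / [3]
  Insert 7 (step 6): P = [2, 5, 7] / [3, 6] / [9];  Q = [1, 4, 6] / [2, 5] / [3]
  Insert 4 (step 7): P = [2, 4, 7] / [3, 5] / [6] / [9];  Q = [1, 4, 6] / [2, 5] / [3] / [7]
  Insert 1 (step 8): P = [1, 4, 7] / [2, 5] / [3] / [6] / [9];  Q = [1, 4, 6] / [2, 5] / [3] / [7] / [8]
  Insert 8 (step 9): P = [1, 4, 7, 8] / [2, 5] / [3] / [6] / [9];  Q = [1, 4, 6, 9] / [2, 5] / [3] / [7] / [8]
Final shape: (4, 2, 1, 1, 1).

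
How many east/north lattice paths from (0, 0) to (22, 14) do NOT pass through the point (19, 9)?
Number of paths = 3409510800

Total paths from (0, 0) to (22, 14): C(36, 22) = 3796297200. Paths through (19, 9): (paths (0, 0) → (19, 9)) × (paths (19, 9) → (22, 14)) = C(28, 19) · C(8, 3) = 6906900 · 56 = 386786400. Avoidance count = 3796297200 − 386786400 = 3409510800.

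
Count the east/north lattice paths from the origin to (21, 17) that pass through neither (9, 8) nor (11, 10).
Number of paths = 17612769592

Inclusion–exclusion. Total paths: C(38, 21) = 28781143380. Through P₁: C(17, 9)·C(21, 12) = 7145438300. Through P₂: C(21, 11)·C(17, 10) = 6859620768. Since P₁ is strictly southwest of P₂, a monotone path through both must visit P₁ then P₂; paths through both = C(17, 9)·C(4, 2)·C(17, 10) = 2836685280. Avoid both = 28781143380 − 7145438300 − 6859620768 + 2836685280 = 17612769592.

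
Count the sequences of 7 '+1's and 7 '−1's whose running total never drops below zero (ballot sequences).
C_7 = 429

These ballot sequences are counted by the Catalan number C_n = (1/(n + 1)) · C(2n, n). For n = 7: C_7 = (1/8) · C(14, 7) = 3432/8 = 429.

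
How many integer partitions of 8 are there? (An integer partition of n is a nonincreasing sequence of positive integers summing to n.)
p(8) = 22

List all partitions of 8: 8, 7+1, 6+2, 6+1+1, 5+3, 5+2+1, 5+1+1+1, 4+4, 4+3+1, 4+2+2, 4+2+1+1, 4+1+1+1+1, 3+3+2, 3+3+1+1, 3+2+2+1, 3+2+1+1+1, 3+1+1+1+1+1, 2+2+2+2, 2+2+2+1+1, 2+2+1+1+1+1, 2+1+1+1+1+1+1, 1+1+1+1+1+1+1+1. Counting them gives p(8) = 22.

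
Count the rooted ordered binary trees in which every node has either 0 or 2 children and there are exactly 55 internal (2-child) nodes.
C_55 = 1759414616608818870992479875972

These full binary trees are counted by the Catalan number C_n = (1/(n + 1)) · C(2n, n). For n = 55: C_55 = (1/56) · C(110, 55) = 98527218530093856775578873054432/56 = 1759414616608818870992479875972.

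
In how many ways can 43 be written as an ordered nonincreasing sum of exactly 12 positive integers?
p(43, 12 parts) = 5262

Partitions of n into exactly k parts are in bijection with partitions of n − k into at most k parts (subtract 1 from each part). So p(43, exactly 12) = p(31, parts ≤ 12). Computing via the recurrence p(m, j) = p(m, j−1) + p(m−j, j) gives 5262.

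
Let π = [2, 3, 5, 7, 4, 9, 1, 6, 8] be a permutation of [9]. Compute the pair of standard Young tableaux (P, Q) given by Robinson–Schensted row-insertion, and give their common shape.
P = [1, 3, 4, 6, 8] / [2, 7, 9] / [5];  Q = [1, 2, 3, 4, 6] / [5, 8, 9] / [7];  common shape = (5, 3, 1)

Row-insert the values π_1, π_2, … into P one at a time, bumping the leftmost entry strictly greater than the inserted value down to the next row. The recording tableau Q records, in position (i, j), the step at which that cell was added to P.
  Insert 2 (step 1): P = [2];  Q = [1]
  Insert 3 (step 2): P = [2, 3];  Q = [1, 2]
  Insert 5 (step 3): P = [2, 3, 5];  Q = [1, 2, 3]
  Insert 7 (step 4): P = [2, 3, 5, 7];  Q = [1, 2, 3, 4]
  Insert 4 (step 5): P = [2, 3, 4, 7] / [5];  Q = [1, 2, 3, 4] / [5]
  Insert 9 (step 6): P = [2, 3, 4, 7, 9] / [5];  Q = [1, 2, 3, 4, 6] / [5]
  Insert 1 (step 7): P = [1, 3, 4, 7, 9] / [2] / [5];  Q = [1, 2, 3, 4, 6] / [5] / [7]
  Insert 6 (step 8): P = [1, 3, 4, 6, 9] / [2, 7] / [5];  Q = [1, 2, 3, 4, 6] / [5, 8] / [7]
  Insert 8 (step 9): P = [1, 3, 4, 6, 8] / [2, 7, 9] / [5];  Q = [1, 2, 3, 4, 6] / [5, 8, 9] / [7]
Final shape: (5, 3, 1).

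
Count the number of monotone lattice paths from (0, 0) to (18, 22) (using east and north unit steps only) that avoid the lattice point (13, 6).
Number of paths = 112828152732

Total paths from (0, 0) to (18, 22): C(40, 18) = 113380261800. Paths through (13, 6): (paths (0, 0) → (13, 6)) × (paths (13, 6) → (18, 22)) = C(19, 13) · C(21, 5) = 27132 · 20349 = 552109068. Avoidance count = 113380261800 − 552109068 = 112828152732.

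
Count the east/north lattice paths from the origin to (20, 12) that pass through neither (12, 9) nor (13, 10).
Number of paths = 157270974

Inclusion–exclusion. Total paths: C(32, 20) = 225792840. Through P₁: C(21, 12)·C(11, 8) = 48498450. Through P₂: C(23, 13)·C(9, 7) = 41186376. Since P₁ is strictly southwest of P₂, a monotone path through both must visit P₁ then P₂; paths through both = C(21, 12)·C(2, 1)·C(9, 7) = 21162960. Avoid both = 225792840 − 48498450 − 41186376 + 21162960 = 157270974.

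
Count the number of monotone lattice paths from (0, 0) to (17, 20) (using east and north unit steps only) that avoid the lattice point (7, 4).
Number of paths = 14152496160

Total paths from (0, 0) to (17, 20): C(37, 17) = 15905368710. Paths through (7, 4): (paths (0, 0) → (7, 4)) × (paths (7, 4) → (17, 20)) = C(11, 7) · C(26, 10) = 330 · 5311735 = 1752872550. Avoidance count = 15905368710 − 1752872550 = 14152496160.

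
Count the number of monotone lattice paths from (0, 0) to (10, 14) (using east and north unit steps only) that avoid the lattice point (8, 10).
Number of paths = 1304886

Total paths from (0, 0) to (10, 14): C(24, 10) = 1961256. Paths through (8, 10): (paths (0, 0) → (8, 10)) × (paths (8, 10) → (10, 14)) = C(18, 8) · C(6, 2) = 43758 · 15 = 656370. Avoidance count = 1961256 − 656370 = 1304886.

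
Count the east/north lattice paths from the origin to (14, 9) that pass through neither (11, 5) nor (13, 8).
Number of paths = 344690

Inclusion–exclusion. Total paths: C(23, 14) = 817190. Through P₁: C(16, 11)·C(7, 3) = 152880. Through P₂: C(21, 13)·C(2, 1) = 406980. Since P₁ is strictly southwest of P₂, a monotone path through both must visit P₁ then P₂; paths through both = C(16, 11)·C(5, 2)·C(2, 1) = 87360. Avoid both = 817190 − 152880 − 406980 + 87360 = 344690.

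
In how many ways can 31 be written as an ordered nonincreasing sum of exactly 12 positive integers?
p(31, 12 parts) = 460

Partitions of n into exactly k parts are in bijection with partitions of n − k into at most k parts (subtract 1 from each part). So p(31, exactly 12) = p(19, parts ≤ 12). Computing via the recurrence p(m, j) = p(m, j−1) + p(m−j, j) gives 460.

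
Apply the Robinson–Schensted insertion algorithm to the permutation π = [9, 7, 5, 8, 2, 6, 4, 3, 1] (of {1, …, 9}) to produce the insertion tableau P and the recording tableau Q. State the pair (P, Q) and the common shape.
P = [1, 3] / [2, 6] / [4, 8] / [5] / [7] / [9];  Q = [1, 4] / [2, 6] / [3, 7] / [5] / [8] / [9];  common shape = (2, 2, 2, 1, 1, 1)

Row-insert the values π_1, π_2, … into P one at a time, bumping the leftmost entry strictly greater than the inserted value down to the next row. The recording tableau Q records, in position (i, j), the step at which that cell was added to P.
  Insert 9 (step 1): P = [9];  Q = [1]
  Insert 7 (step 2): P = [7] / [9];  Q = [1] / [2]
  Insert 5 (step 3): P = [5] / [7] / [9];  Q = [1] / [2] / [3]
  Insert 8 (step 4): P = [5, 8] / [7] / [9];  Q = [1, 4] / [2] / [3]
  Insert 2 (step 5): P = [2, 8] / [5] / [7] / [9];  Q = [1, 4] / [2] / [3] / [5]
  Insert 6 (step 6): P = [2, 6] / [5, 8] / [7] / [9];  Q = [1, 4] / [2, 6] / [3] / [5]
  Insert 4 (step 7): P = [2, 4] / [5, 6] / [7, 8] / [9];  Q = [1, 4] / [2, 6] / [3, 7] / [5]
  Insert 3 (step 8): P = [2, 3] / [4, 6] / [5, 8] / [7] / [9];  Q = [1, 4] / [2, 6] / [3, 7] / [5] / [8]
  Insert 1 (step 9): P = [1, 3] / [2, 6] / [4, 8] / [5] / [7] / [9];  Q = [1, 4] / [2, 6] / [3, 7] / [5] / [8] / [9]
Final shape: (2, 2, 2, 1, 1, 1).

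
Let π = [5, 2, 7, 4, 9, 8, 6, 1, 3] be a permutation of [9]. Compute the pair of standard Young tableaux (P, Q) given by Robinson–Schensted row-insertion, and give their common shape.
P = [1, 3, 6] / [2, 4, 8] / [5, 7] / [9];  Q = [1, 3, 5] / [2, 4, 6] / [7, 9] / [8];  common shape = (3, 3, 2, 1)

Row-insert the values π_1, π_2, … into P one at a time, bumping the leftmost entry strictly greater than the inserted value down to the next row. The recording tableau Q records, in position (i, j), the step at which that cell was added to P.
  Insert 5 (step 1): P = [5];  Q = [1]
  Insert 2 (step 2): P = [2] / [5];  Q = [1] / [2]
  Insert 7 (step 3): P = [2, 7] / [5];  Q = [1, 3] / [2]
  Insert 4 (step 4): P = [2, 4] / [5, 7];  Q = [1, 3] / [2, 4]
  Insert 9 (step 5): P = [2, 4, 9] / [5, 7];  Q = [1, 3, 5] / [2, 4]
  Insert 8 (step 6): P = [2, 4, 8] / [5, 7, 9];  Q = [1, 3, 5] / [2, 4, 6]
  Insert 6 (step 7): P = [2, 4, 6] / [5, 7, 8] / [9];  Q = [1, 3, 5] / [2, 4, 6] / [7]
  Insert 1 (step 8): P = [1, 4, 6] / [2, 7, 8] / [5] / [9];  Q = [1, 3, 5] / [2, 4, 6] / [7] / [8]
  Insert 3 (step 9): P = [1, 3, 6] / [2, 4, 8] / [5, 7] / [9];  Q = [1, 3, 5] / [2, 4, 6] / [7, 9] / [8]
Final shape: (3, 3, 2, 1).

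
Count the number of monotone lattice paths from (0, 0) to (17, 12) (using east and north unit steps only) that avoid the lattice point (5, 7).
Number of paths = 46995039

Total paths from (0, 0) to (17, 12): C(29, 17) = 51895935. Paths through (5, 7): (paths (0, 0) → (5, 7)) × (paths (5, 7) → (17, 12)) = C(12, 5) · C(17, 12) = 792 · 6188 = 4900896. Avoidance count = 51895935 − 4900896 = 46995039.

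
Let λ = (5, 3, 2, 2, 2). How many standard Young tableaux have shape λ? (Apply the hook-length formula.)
# SYT of shape (5, 3, 2, 2, 2) = 35035

Hook-length formula: f^λ = n! / Π hook(c), product over all cells c of the Young diagram. For λ = (5, 3, 2, 2, 2), n = 14 boxes. Hook lengths by row (left-to-right, top-to-bottom): [9, 8, 4, 2, 1]; [6, 5, 1]; [4, 3]; [3, 2]; [2, 1]. Product of hooks = 2488320. So f^λ = 14! / 2488320 = 87178291200 / 2488320 = 35035.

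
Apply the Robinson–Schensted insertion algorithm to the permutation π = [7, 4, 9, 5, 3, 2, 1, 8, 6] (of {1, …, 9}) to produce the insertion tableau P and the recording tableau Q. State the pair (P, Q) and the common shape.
P = [1, 5, 6] / [2, 8] / [3, 9] / [4] / [7];  Q = [1, 3, 8] / [2, 4] / [5, 9] / [6] / [7];  common shape = (3, 2, 2, 1, 1)

Row-insert the values π_1, π_2, … into P one at a time, bumping the leftmost entry strictly greater than the inserted value down to the next row. The recording tableau Q records, in position (i, j), the step at which that cell was added to P.
  Insert 7 (step 1): P = [7];  Q = [1]
  Insert 4 (step 2): P = [4] / [7];  Q = [1] / [2]
  Insert 9 (step 3): P = [4, 9] / [7];  Q = [1, 3] / [2]
  Insert 5 (step 4): P = [4, 5] / [7, 9];  Q = [1, 3] / [2, 4]
  Insert 3 (step 5): P = [3, 5] / [4, 9] / [7];  Q = [1, 3] / [2, 4] / [5]
  Insert 2 (step 6): P = [2, 5] / [3, 9] / [4] / [7];  Q = [1, 3] / [2, 4] / [5] / [6]
  Insert 1 (step 7): P = [1, 5] / [2, 9] / [3] / [4] / [7];  Q = [1, 3] / [2, 4] / [5] / [6] / [7]
  Insert 8 (step 8): P = [1, 5, 8] / [2, 9] / [3] / [4] / [7];  Q = [1, 3, 8] / [2, 4] / [5] / [6] / [7]
  Insert 6 (step 9): P = [1, 5, 6] / [2, 8] / [3, 9] / [4] / [7];  Q = [1, 3, 8] / [2, 4] / [5, 9] / [6] / [7]
Final shape: (3, 2, 2, 1, 1).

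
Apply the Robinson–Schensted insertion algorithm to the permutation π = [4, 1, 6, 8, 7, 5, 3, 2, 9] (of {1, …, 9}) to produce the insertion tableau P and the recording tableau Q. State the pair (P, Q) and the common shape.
P = [1, 2, 7, 9] / [3, 5] / [4] / [6] / [8];  Q = [1, 3, 4, 9] / [2, 5] / [6] / [7] / [8];  common shape = (4, 2, 1, 1, 1)

Row-insert the values π_1, π_2, … into P one at a time, bumping the leftmost entry strictly greater than the inserted value down to the next row. The recording tableau Q records, in position (i, j), the step at which that cell was added to P.
  Insert 4 (step 1): P = [4];  Q = [1]
  Insert 1 (step 2): P = [1] / [4];  Q = [1] / [2]
  Insert 6 (step 3): P = [1, 6] / [4];  Q = [1, 3] / [2]
  Insert 8 (step 4): P = [1, 6, 8] / [4];  Q = [1, 3, 4] / [2]
  Insert 7 (step 5): P = [1, 6, 7] / [4, 8];  Q = [1, 3, 4] / [2, 5]
  Insert 5 (step 6): P = [1, 5, 7] / [4, 6] / [8];  Q = [1, 3, 4] / [2, 5] / [6]
  Insert 3 (step 7): P = [1, 3, 7] / [4, 5] / [6] / [8];  Q = [1, 3, 4] / [2, 5] / [6] / [7]
  Insert 2 (step 8): P = [1, 2, 7] / [3, 5] / [4] / [6] / [8];  Q = [1, 3, 4] / [2, 5] / [6] / [7] / [8]
  Insert 9 (step 9): P = [1, 2, 7, 9] / [3, 5] / [4] / [6] / [8];  Q = [1, 3, 4, 9] / [2, 5] / [6] / [7] / [8]
Final shape: (4, 2, 1, 1, 1).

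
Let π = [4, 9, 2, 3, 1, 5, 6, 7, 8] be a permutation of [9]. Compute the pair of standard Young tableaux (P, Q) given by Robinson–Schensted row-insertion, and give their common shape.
P = [1, 3, 5, 6, 7, 8] / [2, 9] / [4];  Q = [1, 2, 6, 7, 8, 9] / [3, 4] / [5];  common shape = (6, 2, 1)

Row-insert the values π_1, π_2, … into P one at a time, bumping the leftmost entry strictly greater than the inserted value down to the next row. The recording tableau Q records, in position (i, j), the step at which that cell was added to P.
  Insert 4 (step 1): P = [4];  Q = [1]
  Insert 9 (step 2): P = [4, 9];  Q = [1, 2]
  Insert 2 (step 3): P = [2, 9] / [4];  Q = [1, 2] / [3]
  Insert 3 (step 4): P = [2, 3] / [4, 9];  Q = [1, 2] / [3, 4]
  Insert 1 (step 5): P = [1, 3] / [2, 9] / [4];  Q = [1, 2] / [3, 4] / [5]
  Insert 5 (step 6): P = [1, 3, 5] / [2, 9] / [4];  Q = [1, 2, 6] / [3, 4] / [5]
  Insert 6 (step 7): P = [1, 3, 5, 6] / [2, 9] / [4];  Q = [1, 2, 6, 7] / [3, 4] / [5]
  Insert 7 (step 8): P = [1, 3, 5, 6, 7] / [2, 9] / [4];  Q = [1, 2, 6, 7, 8] / [3, 4] / [5]
  Insert 8 (step 9): P = [1, 3, 5, 6, 7, 8] / [2, 9] / [4];  Q = [1, 2, 6, 7, 8, 9] / [3, 4] / [5]
Final shape: (6, 2, 1).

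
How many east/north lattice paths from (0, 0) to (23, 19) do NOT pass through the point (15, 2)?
Number of paths = 446628216600

Total paths from (0, 0) to (23, 19): C(42, 23) = 446775310800. Paths through (15, 2): (paths (0, 0) → (15, 2)) × (paths (15, 2) → (23, 19)) = C(17, 15) · C(25, 8) = 136 · 1081575 = 147094200. Avoidance count = 446775310800 − 147094200 = 446628216600.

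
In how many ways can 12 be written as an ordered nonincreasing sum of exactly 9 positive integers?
p(12, 9 parts) = 3

Partitions of n into exactly k parts ↔ partitions of n − k into at most k parts (subtract 1 from each part). For n = 12, k = 9, the partitions are: 4+1+1+1+1+1+1+1+1, 3+2+1+1+1+1+1+1+1, 2+2+2+1+1+1+1+1+1. Count = 3.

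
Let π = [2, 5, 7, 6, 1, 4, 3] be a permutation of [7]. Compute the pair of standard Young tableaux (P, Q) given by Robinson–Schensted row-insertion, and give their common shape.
P = [1, 3, 6] / [2, 4] / [5] / [7];  Q = [1, 2, 3] / [4, 6] / [5] / [7];  common shape = (3, 2, 1, 1)

Row-insert the values π_1, π_2, … into P one at a time, bumping the leftmost entry strictly greater than the inserted value down to the next row. The recording tableau Q records, in position (i, j), the step at which that cell was added to P.
  Insert 2 (step 1): P = [2];  Q = [1]
  Insert 5 (step 2): P = [2, 5];  Q = [1, 2]
  Insert 7 (step 3): P = [2, 5, 7];  Q = [1, 2, 3]
  Insert 6 (step 4): P = [2, 5, 6] / [7];  Q = [1, 2, 3] / [4]
  Insert 1 (step 5): P = [1, 5, 6] / [2] / [7];  Q = [1, 2, 3] / [4] / [5]
  Insert 4 (step 6): P = [1, 4, 6] / [2, 5] / [7];  Q = [1, 2, 3] / [4, 6] / [5]
  Insert 3 (step 7): P = [1, 3, 6] / [2, 4] / [5] / [7];  Q = [1, 2, 3] / [4, 6] / [5] / [7]
Final shape: (3, 2, 1, 1).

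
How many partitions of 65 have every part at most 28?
p(65, parts ≤ 28) = 1913472

Use the recurrence p(n, m) = p(n, m−1) + p(n−m, m): either the largest part is < m (count p(n, m−1)) or the largest part is exactly m (remove one copy of m, count p(n−m, m)). With p(0, ·) = 1 this gives p(65, parts ≤ 28) = 1913472. (By conjugating Young diagrams, this also counts partitions of 65 into at most 28 parts.)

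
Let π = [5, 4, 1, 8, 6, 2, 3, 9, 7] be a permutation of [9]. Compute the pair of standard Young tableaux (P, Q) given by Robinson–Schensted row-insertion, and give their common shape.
P = [1, 2, 3, 7] / [4, 6, 9] / [5, 8];  Q = [1, 4, 7, 8] / [2, 5, 9] / [3, 6];  common shape = (4, 3, 2)

Row-insert the values π_1, π_2, … into P one at a time, bumping the leftmost entry strictly greater than the inserted value down to the next row. The recording tableau Q records, in position (i, j), the step at which that cell was added to P.
  Insert 5 (step 1): P = [5];  Q = [1]
  Insert 4 (step 2): P = [4] / [5];  Q = [1] / [2]
  Insert 1 (step 3): P = [1] / [4] / [5];  Q = [1] / [2] / [3]
  Insert 8 (step 4): P = [1, 8] / [4] / [5];  Q = [1, 4] / [2] / [3]
  Insert 6 (step 5): P = [1, 6] / [4, 8] / [5];  Q = [1, 4] / [2, 5] / [3]
  Insert 2 (step 6): P = [1, 2] / [4, 6] / [5, 8];  Q = [1, 4] / [2, 5] / [3, 6]
  Insert 3 (step 7): P = [1, 2, 3] / [4, 6] / [5, 8];  Q = [1, 4, 7] / [2, 5] / [3, 6]
  Insert 9 (step 8): P = [1, 2, 3, 9] / [4, 6] / [5, 8];  Q = [1, 4, 7, 8] / [2, 5] / [3, 6]
  Insert 7 (step 9): P = [1, 2, 3, 7] / [4, 6, 9] / [5, 8];  Q = [1, 4, 7, 8] / [2, 5, 9] / [3, 6]
Final shape: (4, 3, 2).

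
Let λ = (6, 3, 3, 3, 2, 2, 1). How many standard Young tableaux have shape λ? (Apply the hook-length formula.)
# SYT of shape (6, 3, 3, 3, 2, 2, 1) = 83140200

Hook-length formula: f^λ = n! / Π hook(c), product over all cells c of the Young diagram. For λ = (6, 3, 3, 3, 2, 2, 1), n = 20 boxes. Hook lengths by row (left-to-right, top-to-bottom): [12, 10, 7, 3, 2, 1]; [8, 6, 3]; [7, 5, 2]; [6, 4, 1]; [4, 2]; [3, 1]; [1]. Product of hooks = 29262643200. So f^λ = 20! / 29262643200 = 2432902008176640000 / 29262643200 = 83140200.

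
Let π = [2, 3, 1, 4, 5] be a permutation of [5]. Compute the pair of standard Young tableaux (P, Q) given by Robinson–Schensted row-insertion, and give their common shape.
P = [1, 3, 4, 5] / [2];  Q = [1, 2, 4, 5] / [3];  common shape = (4, 1)

Row-insert the values π_1, π_2, … into P one at a time, bumping the leftmost entry strictly greater than the inserted value down to the next row. The recording tableau Q records, in position (i, j), the step at which that cell was added to P.
  Insert 2 (step 1): P = [2];  Q = [1]
  Insert 3 (step 2): P = [2, 3];  Q = [1, 2]
  Insert 1 (step 3): P = [1, 3] / [2];  Q = [1, 2] / [3]
  Insert 4 (step 4): P = [1, 3, 4] / [2];  Q = [1, 2, 4] / [3]
  Insert 5 (step 5): P = [1, 3, 4, 5] / [2];  Q = [1, 2, 4, 5] / [3]
Final shape: (4, 1).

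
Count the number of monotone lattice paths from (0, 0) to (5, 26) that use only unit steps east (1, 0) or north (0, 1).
Number of paths = 169911

A monotone lattice path from (0, 0) to (5, 26) consists of 5 east steps and 26 north steps in some order, so it is determined by which 5 of the 31 steps are east. The count is C(31, 5) = 169911.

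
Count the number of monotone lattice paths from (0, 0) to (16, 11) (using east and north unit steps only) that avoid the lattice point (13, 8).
Number of paths = 8968095

Total paths from (0, 0) to (16, 11): C(27, 16) = 13037895. Paths through (13, 8): (paths (0, 0) → (13, 8)) × (paths (13, 8) → (16, 11)) = C(21, 13) · C(6, 3) = 203490 · 20 = 4069800. Avoidance count = 13037895 − 4069800 = 8968095.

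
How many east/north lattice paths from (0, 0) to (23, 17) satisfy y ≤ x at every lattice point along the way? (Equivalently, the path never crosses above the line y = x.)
Number of paths = 25880277150

By the reflection principle (André's argument), the number of monotone paths to (23, 17) with n ≤ m that never go above y = x is C(40, 23) − C(40, 24) = 88732378800 − 62852101650 = 25880277150.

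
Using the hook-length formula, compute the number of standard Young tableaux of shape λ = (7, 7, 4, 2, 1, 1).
# SYT of shape (7, 7, 4, 2, 1, 1) = 1454953500

Hook-length formula: f^λ = n! / Π hook(c), product over all cells c of the Young diagram. For λ = (7, 7, 4, 2, 1, 1), n = 22 boxes. Hook lengths by row (left-to-right, top-to-bottom): [12, 9, 7, 6, 4, 3, 2]; [11, 8, 6, 5, 3, 2, 1]; [7, 4, 2, 1]; [4, 1]; [2]; [1]. Product of hooks = 772533780480. So f^λ = 22! / 772533780480 = 1124000727777607680000 / 772533780480 = 1454953500.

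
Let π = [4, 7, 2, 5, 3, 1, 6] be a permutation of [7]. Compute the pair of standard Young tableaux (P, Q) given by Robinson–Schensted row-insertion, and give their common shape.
P = [1, 3, 6] / [2, 5] / [4] / [7];  Q = [1, 2, 7] / [3, 4] / [5] / [6];  common shape = (3, 2, 1, 1)

Row-insert the values π_1, π_2, … into P one at a time, bumping the leftmost entry strictly greater than the inserted value down to the next row. The recording tableau Q records, in position (i, j), the step at which that cell was added to P.
  Insert 4 (step 1): P = [4];  Q = [1]
  Insert 7 (step 2): P = [4, 7];  Q = [1, 2]
  Insert 2 (step 3): P = [2, 7] / [4];  Q = [1, 2] / [3]
  Insert 5 (step 4): P = [2, 5] / [4, 7];  Q = [1, 2] / [3, 4]
  Insert 3 (step 5): P = [2, 3] / [4, 5] / [7];  Q = [1, 2] / [3, 4] / [5]
  Insert 1 (step 6): P = [1, 3] / [2, 5] / [4] / [7];  Q = [1, 2] / [3, 4] / [5] / [6]
  Insert 6 (step 7): P = [1, 3, 6] / [2, 5] / [4] / [7];  Q = [1, 2, 7] / [3, 4] / [5] / [6]
Final shape: (3, 2, 1, 1).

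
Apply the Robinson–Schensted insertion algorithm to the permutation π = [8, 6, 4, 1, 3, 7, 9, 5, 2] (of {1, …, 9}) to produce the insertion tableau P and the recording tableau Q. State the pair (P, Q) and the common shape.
P = [1, 2, 5, 9] / [3, 7] / [4] / [6] / [8];  Q = [1, 5, 6, 7] / [2, 8] / [3] / [4] / [9];  common shape = (4, 2, 1, 1, 1)

Row-insert the values π_1, π_2, … into P one at a time, bumping the leftmost entry strictly greater than the inserted value down to the next row. The recording tableau Q records, in position (i, j), the step at which that cell was added to P.
  Insert 8 (step 1): P = [8];  Q = [1]
  Insert 6 (step 2): P = [6] / [8];  Q = [1] / [2]
  Insert 4 (step 3): P = [4] / [6] / [8];  Q = [1] / [2] / [3]
  Insert 1 (step 4): P = [1] / [4] / [6] / [8];  Q = [1] / [2] / [3] / [4]
  Insert 3 (step 5): P = [1, 3] / [4] / [6] / [8];  Q = [1, 5] / [2] / [3] / [4]
  Insert 7 (step 6): P = [1, 3, 7] / [4] / [6] / [8];  Q = [1, 5, 6] / [2] / [3] / [4]
  Insert 9 (step 7): P = [1, 3, 7, 9] / [4] / [6] / [8];  Q = [1, 5, 6, 7] / [2] / [3] / [4]
  Insert 5 (step 8): P = [1, 3, 5, 9] / [4, 7] / [6] / [8];  Q = [1, 5, 6, 7] / [2, 8] / [3] / [4]
  Insert 2 (step 9): P = [1, 2, 5, 9] / [3, 7] / [4] / [6] / [8];  Q = [1, 5, 6, 7] / [2, 8] / [3] / [4] / [9]
Final shape: (4, 2, 1, 1, 1).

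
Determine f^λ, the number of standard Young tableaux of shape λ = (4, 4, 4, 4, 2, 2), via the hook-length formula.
# SYT of shape (4, 4, 4, 4, 2, 2) = 13856700

Hook-length formula: f^λ = n! / Π hook(c), product over all cells c of the Young diagram. For λ = (4, 4, 4, 4, 2, 2), n = 20 boxes. Hook lengths by row (left-to-right, top-to-bottom): [9, 8, 5, 4]; [8, 7, 4, 3]; [7, 6, 3, 2]; [6, 5, 2, 1]; [3, 2]; [2, 1]. Product of hooks = 175575859200. So f^λ = 20! / 175575859200 = 2432902008176640000 / 175575859200 = 13856700.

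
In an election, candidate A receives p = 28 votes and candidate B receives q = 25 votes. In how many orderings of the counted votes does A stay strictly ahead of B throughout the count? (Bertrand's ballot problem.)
Strict-lead orderings = 51166197843852

Total orderings of the 53 votes with 28 for A: C(53, 28) = 903936161908052. By the Bertrand ballot formula (Cycle Lemma / reflection principle), the number of orderings in which A is strictly ahead of B throughout is (p − q)/(p + q) · C(p + q, p) = (28 − 25)/(28 + 25) · 903936161908052 = 51166197843852.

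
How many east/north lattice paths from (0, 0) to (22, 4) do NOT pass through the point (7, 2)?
Number of paths = 10054

Total paths from (0, 0) to (22, 4): C(26, 22) = 14950. Paths through (7, 2): (paths (0, 0) → (7, 2)) × (paths (7, 2) → (22, 4)) = C(9, 7) · C(17, 15) = 36 · 136 = 4896. Avoidance count = 14950 − 4896 = 10054.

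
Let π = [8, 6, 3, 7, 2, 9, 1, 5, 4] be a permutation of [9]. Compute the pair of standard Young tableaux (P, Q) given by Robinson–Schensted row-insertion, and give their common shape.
P = [1, 4, 9] / [2, 5] / [3, 7] / [6] / [8];  Q = [1, 4, 6] / [2, 8] / [3, 9] / [5] / [7];  common shape = (3, 2, 2, 1, 1)

Row-insert the values π_1, π_2, … into P one at a time, bumping the leftmost entry strictly greater than the inserted value down to the next row. The recording tableau Q records, in position (i, j), the step at which that cell was added to P.
  Insert 8 (step 1): P = [8];  Q = [1]
  Insert 6 (step 2): P = [6] / [8];  Q = [1] / [2]
  Insert 3 (step 3): P = [3] / [6] / [8];  Q = [1] / [2] / [3]
  Insert 7 (step 4): P = [3, 7] / [6] / [8];  Q = [1, 4] / [2] / [3]
  Insert 2 (step 5): P = [2, 7] / [3] / [6] / [8];  Q = [1, 4] / [2] / [3] / [5]
  Insert 9 (step 6): P = [2, 7, 9] / [3] / [6] / [8];  Q = [1, 4, 6] / [2] / [3] / [5]
  Insert 1 (step 7): P = [1, 7, 9] / [2] / [3] / [6] / [8];  Q = [1, 4, 6] / [2] / [3] / [5] / [7]
  Insert 5 (step 8): P = [1, 5, 9] / [2, 7] / [3] / [6] / [8];  Q = [1, 4, 6] / [2, 8] / [3] / [5] / [7]
  Insert 4 (step 9): P = [1, 4, 9] / [2, 5] / [3, 7] / [6] / [8];  Q = [1, 4, 6] / [2, 8] / [3, 9] / [5] / [7]
Final shape: (3, 2, 2, 1, 1).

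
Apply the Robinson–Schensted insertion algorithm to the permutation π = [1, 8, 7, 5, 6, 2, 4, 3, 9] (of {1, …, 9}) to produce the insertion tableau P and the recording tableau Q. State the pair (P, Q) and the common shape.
P = [1, 2, 3, 9] / [4, 6] / [5] / [7] / [8];  Q = [1, 2, 5, 9] / [3, 7] / [4] / [6] / [8];  common shape = (4, 2, 1, 1, 1)

Row-insert the values π_1, π_2, … into P one at a time, bumping the leftmost entry strictly greater than the inserted value down to the next row. The recording tableau Q records, in position (i, j), the step at which that cell was added to P.
  Insert 1 (step 1): P = [1];  Q = [1]
  Insert 8 (step 2): P = [1, 8];  Q = [1, 2]
  Insert 7 (step 3): P = [1, 7] / [8];  Q = [1, 2] / [3]
  Insert 5 (step 4): P = [1, 5] / [7] / [8];  Q = [1, 2] / [3] / [4]
  Insert 6 (step 5): P = [1, 5, 6] / [7] / [8];  Q = [1, 2, 5] / [3] / [4]
  Insert 2 (step 6): P = [1, 2, 6] / [5] / [7] / [8];  Q = [1, 2, 5] / [3] / [4] / [6]
  Insert 4 (step 7): P = [1, 2, 4] / [5, 6] / [7] / [8];  Q = [1, 2, 5] / [3, 7] / [4] / [6]
  Insert 3 (step 8): P = [1, 2, 3] / [4, 6] / [5] / [7] / [8];  Q = [1, 2, 5] / [3, 7] / [4] / [6] / [8]
  Insert 9 (step 9): P = [1, 2, 3, 9] / [4, 6] / [5] / [7] / [8];  Q = [1, 2, 5, 9] / [3, 7] / [4] / [6] / [8]
Final shape: (4, 2, 1, 1, 1).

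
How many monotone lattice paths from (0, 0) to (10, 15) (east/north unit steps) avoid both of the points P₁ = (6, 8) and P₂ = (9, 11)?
Number of paths = 1738270

Inclusion–exclusion. Total paths: C(25, 10) = 3268760. Through P₁: C(14, 6)·C(11, 4) = 990990. Through P₂: C(20, 9)·C(5, 1) = 839800. Since P₁ is strictly southwest of P₂, a monotone path through both must visit P₁ then P₂; paths through both = C(14, 6)·C(6, 3)·C(5, 1) = 300300. Avoid both = 3268760 − 990990 − 839800 + 300300 = 1738270.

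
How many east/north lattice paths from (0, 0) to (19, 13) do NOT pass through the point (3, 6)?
Number of paths = 326780412

Total paths from (0, 0) to (19, 13): C(32, 19) = 347373600. Paths through (3, 6): (paths (0, 0) → (3, 6)) × (paths (3, 6) → (19, 13)) = C(9, 3) · C(23, 16) = 84 · 245157 = 20593188. Avoidance count = 347373600 − 20593188 = 326780412.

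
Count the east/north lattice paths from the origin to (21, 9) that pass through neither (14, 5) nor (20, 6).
Number of paths = 9874574

Inclusion–exclusion. Total paths: C(30, 21) = 14307150. Through P₁: C(19, 14)·C(11, 7) = 3837240. Through P₂: C(26, 20)·C(4, 1) = 920920. Since P₁ is strictly southwest of P₂, a monotone path through both must visit P₁ then P₂; paths through both = C(19, 14)·C(7, 6)·C(4, 1) = 325584. Avoid both = 14307150 − 3837240 − 920920 + 325584 = 9874574.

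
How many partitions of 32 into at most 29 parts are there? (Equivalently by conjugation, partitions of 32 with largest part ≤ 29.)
p(32, parts ≤ 29) = 8345

Use the recurrence p(n, m) = p(n, m−1) + p(n−m, m): either the largest part is < m (count p(n, m−1)) or the largest part is exactly m (remove one copy of m, count p(n−m, m)). With p(0, ·) = 1 this gives p(32, parts ≤ 29) = 8345. (By conjugating Young diagrams, this also counts partitions of 32 into at most 29 parts.)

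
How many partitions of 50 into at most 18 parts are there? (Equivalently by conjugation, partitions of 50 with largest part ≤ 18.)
p(50, parts ≤ 18) = 169120

Use the recurrence p(n, m) = p(n, m−1) + p(n−m, m): either the largest part is < m (count p(n, m−1)) or the largest part is exactly m (remove one copy of m, count p(n−m, m)). With p(0, ·) = 1 this gives p(50, parts ≤ 18) = 169120. (By conjugating Young diagrams, this also counts partitions of 50 into at most 18 parts.)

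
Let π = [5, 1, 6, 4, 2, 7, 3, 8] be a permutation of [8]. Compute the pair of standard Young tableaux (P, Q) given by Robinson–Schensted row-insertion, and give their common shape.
P = [1, 2, 3, 8] / [4, 6, 7] / [5];  Q = [1, 3, 6, 8] / [2, 4, 7] / [5];  common shape = (4, 3, 1)

Row-insert the values π_1, π_2, … into P one at a time, bumping the leftmost entry strictly greater than the inserted value down to the next row. The recording tableau Q records, in position (i, j), the step at which that cell was added to P.
  Insert 5 (step 1): P = [5];  Q = [1]
  Insert 1 (step 2): P = [1] / [5];  Q = [1] / [2]
  Insert 6 (step 3): P = [1, 6] / [5];  Q = [1, 3] / [2]
  Insert 4 (step 4): P = [1, 4] / [5, 6];  Q = [1, 3] / [2, 4]
  Insert 2 (step 5): P = [1, 2] / [4, 6] / [5];  Q = [1, 3] / [2, 4] / [5]
  Insert 7 (step 6): P = [1, 2, 7] / [4, 6] / [5];  Q = [1, 3, 6] / [2, 4] / [5]
  Insert 3 (step 7): P = [1, 2, 3] / [4, 6, 7] / [5];  Q = [1, 3, 6] / [2, 4, 7] / [5]
  Insert 8 (step 8): P = [1, 2, 3, 8] / [4, 6, 7] / [5];  Q = [1, 3, 6, 8] / [2, 4, 7] / [5]
Final shape: (4, 3, 1).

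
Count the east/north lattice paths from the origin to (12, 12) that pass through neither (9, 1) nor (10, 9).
Number of paths = 1777636

Inclusion–exclusion. Total paths: C(24, 12) = 2704156. Through P₁: C(10, 9)·C(14, 3) = 3640. Through P₂: C(19, 10)·C(5, 2) = 923780. Since P₁ is strictly southwest of P₂, a monotone path through both must visit P₁ then P₂; paths through both = C(10, 9)·C(9, 1)·C(5, 2) = 900. Avoid both = 2704156 − 3640 − 923780 + 900 = 1777636.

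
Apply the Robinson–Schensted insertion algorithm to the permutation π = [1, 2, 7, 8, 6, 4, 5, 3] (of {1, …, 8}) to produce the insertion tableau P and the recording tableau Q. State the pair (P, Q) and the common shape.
P = [1, 2, 3, 5] / [4, 8] / [6] / [7];  Q = [1, 2, 3, 4] / [5, 7] / [6] / [8];  common shape = (4, 2, 1, 1)

Row-insert the values π_1, π_2, … into P one at a time, bumping the leftmost entry strictly greater than the inserted value down to the next row. The recording tableau Q records, in position (i, j), the step at which that cell was added to P.
  Insert 1 (step 1): P = [1];  Q = [1]
  Insert 2 (step 2): P = [1, 2];  Q = [1, 2]
  Insert 7 (step 3): P = [1, 2, 7];  Q = [1, 2, 3]
  Insert 8 (step 4): P = [1, 2, 7, 8];  Q = [1, 2, 3, 4]
  Insert 6 (step 5): P = [1, 2, 6, 8] / [7];  Q = [1, 2, 3, 4] / [5]
  Insert 4 (step 6): P = [1, 2, 4, 8] / [6] / [7];  Q = [1, 2, 3, 4] / [5] / [6]
  Insert 5 (step 7): P = [1, 2, 4, 5] / [6, 8] / [7];  Q = [1, 2, 3, 4] / [5, 7] / [6]
  Insert 3 (step 8): P = [1, 2, 3, 5] / [4, 8] / [6] / [7];  Q = [1, 2, 3, 4] / [5, 7] / [6] / [8]
Final shape: (4, 2, 1, 1).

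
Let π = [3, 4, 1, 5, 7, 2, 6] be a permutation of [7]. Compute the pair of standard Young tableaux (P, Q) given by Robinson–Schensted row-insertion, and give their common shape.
P = [1, 2, 5, 6] / [3, 4, 7];  Q = [1, 2, 4, 5] / [3, 6, 7];  common shape = (4, 3)

Row-insert the values π_1, π_2, … into P one at a time, bumping the leftmost entry strictly greater than the inserted value down to the next row. The recording tableau Q records, in position (i, j), the step at which that cell was added to P.
  Insert 3 (step 1): P = [3];  Q = [1]
  Insert 4 (step 2): P = [3, 4];  Q = [1, 2]
  Insert 1 (step 3): P = [1, 4] / [3];  Q = [1, 2] / [3]
  Insert 5 (step 4): P = [1, 4, 5] / [3];  Q = [1, 2, 4] / [3]
  Insert 7 (step 5): P = [1, 4, 5, 7] / [3];  Q = [1, 2, 4, 5] / [3]
  Insert 2 (step 6): P = [1, 2, 5, 7] / [3, 4];  Q = [1, 2, 4, 5] / [3, 6]
  Insert 6 (step 7): P = [1, 2, 5, 6] / [3, 4, 7];  Q = [1, 2, 4, 5] / [3, 6, 7]
Final shape: (4, 3).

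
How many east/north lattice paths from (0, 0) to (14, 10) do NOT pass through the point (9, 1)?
Number of paths = 1941236

Total paths from (0, 0) to (14, 10): C(24, 14) = 1961256. Paths through (9, 1): (paths (0, 0) → (9, 1)) × (paths (9, 1) → (14, 10)) = C(10, 9) · C(14, 5) = 10 · 2002 = 20020. Avoidance count = 1961256 − 20020 = 1941236.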